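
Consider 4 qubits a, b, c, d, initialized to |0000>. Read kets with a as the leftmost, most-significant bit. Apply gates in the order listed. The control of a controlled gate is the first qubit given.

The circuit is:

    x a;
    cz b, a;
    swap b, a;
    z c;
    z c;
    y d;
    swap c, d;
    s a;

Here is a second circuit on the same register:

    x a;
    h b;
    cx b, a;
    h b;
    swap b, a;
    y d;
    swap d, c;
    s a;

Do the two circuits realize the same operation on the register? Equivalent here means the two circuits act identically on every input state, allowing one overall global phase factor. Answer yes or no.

No, they are not equivalent — no single phase factor reconciles the two unitaries.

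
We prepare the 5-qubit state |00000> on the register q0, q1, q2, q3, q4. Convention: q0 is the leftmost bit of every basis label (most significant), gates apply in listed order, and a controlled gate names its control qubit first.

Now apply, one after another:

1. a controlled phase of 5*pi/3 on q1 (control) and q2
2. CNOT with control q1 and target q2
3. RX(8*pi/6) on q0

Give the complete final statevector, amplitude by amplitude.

The resulting statevector has amplitude -1/2 on |00000>, -sqrt(3)*I/2 on |10000>, and 0 on every other basis state.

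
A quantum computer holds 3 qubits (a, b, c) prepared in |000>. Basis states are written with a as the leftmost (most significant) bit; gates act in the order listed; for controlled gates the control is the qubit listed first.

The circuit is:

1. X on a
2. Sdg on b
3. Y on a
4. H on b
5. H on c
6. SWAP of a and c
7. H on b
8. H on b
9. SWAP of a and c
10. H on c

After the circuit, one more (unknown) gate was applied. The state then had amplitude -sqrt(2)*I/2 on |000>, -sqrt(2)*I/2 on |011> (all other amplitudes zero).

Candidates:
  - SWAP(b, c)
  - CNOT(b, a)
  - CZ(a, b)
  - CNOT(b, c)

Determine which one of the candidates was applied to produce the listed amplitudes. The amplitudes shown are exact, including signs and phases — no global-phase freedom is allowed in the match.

The unique candidate consistent with the amplitudes is CNOT(b, c). Key observation: gates 5-10 undo each other exactly, leaving only the rest of the circuit to track.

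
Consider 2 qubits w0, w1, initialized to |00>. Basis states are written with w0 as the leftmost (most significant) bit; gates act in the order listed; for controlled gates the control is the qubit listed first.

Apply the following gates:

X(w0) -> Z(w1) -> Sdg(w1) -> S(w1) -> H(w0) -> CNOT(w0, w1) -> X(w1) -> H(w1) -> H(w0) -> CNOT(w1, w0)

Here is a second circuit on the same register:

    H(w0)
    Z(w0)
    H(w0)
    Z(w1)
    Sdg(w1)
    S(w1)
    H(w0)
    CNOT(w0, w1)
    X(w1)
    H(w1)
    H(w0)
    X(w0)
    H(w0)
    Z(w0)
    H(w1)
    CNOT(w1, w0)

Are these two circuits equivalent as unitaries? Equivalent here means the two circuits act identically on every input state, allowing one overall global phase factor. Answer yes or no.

No — the two circuits implement different unitaries, even allowing a global phase.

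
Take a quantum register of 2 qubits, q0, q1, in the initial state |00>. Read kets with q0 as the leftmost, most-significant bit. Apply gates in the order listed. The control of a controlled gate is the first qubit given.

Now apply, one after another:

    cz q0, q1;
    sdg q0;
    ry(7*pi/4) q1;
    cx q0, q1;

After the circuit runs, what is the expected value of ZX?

The observable ZX averages to -sqrt(2)/2.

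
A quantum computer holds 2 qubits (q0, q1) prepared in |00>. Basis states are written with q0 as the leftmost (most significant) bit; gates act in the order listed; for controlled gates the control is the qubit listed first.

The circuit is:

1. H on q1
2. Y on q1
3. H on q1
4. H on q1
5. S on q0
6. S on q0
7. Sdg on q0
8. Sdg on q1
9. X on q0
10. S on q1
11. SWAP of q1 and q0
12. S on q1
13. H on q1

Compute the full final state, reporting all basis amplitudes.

After the circuit, the state carries amplitude 1/2 on |00>, -1/2 on |01>, -1/2 on |10>, 1/2 on |11>. Key observation: the block from step 3 through step 4 cancels to the identity and can be dropped.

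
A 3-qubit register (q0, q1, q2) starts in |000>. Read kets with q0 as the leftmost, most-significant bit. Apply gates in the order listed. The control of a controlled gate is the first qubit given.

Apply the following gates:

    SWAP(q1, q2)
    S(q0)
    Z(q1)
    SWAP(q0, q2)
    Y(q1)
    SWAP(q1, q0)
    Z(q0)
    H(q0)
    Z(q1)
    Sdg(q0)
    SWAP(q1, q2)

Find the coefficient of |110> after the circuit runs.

The amplitude on |110> is 0.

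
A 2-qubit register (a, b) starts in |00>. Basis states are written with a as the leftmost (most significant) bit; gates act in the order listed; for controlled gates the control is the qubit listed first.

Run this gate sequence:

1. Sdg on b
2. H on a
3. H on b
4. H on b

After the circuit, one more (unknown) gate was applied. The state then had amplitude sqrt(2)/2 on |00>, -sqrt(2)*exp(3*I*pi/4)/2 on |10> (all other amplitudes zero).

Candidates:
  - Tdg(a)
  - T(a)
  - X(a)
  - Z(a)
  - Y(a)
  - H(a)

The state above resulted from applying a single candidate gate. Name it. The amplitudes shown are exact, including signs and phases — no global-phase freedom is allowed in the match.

The unique candidate consistent with the amplitudes is Tdg(a).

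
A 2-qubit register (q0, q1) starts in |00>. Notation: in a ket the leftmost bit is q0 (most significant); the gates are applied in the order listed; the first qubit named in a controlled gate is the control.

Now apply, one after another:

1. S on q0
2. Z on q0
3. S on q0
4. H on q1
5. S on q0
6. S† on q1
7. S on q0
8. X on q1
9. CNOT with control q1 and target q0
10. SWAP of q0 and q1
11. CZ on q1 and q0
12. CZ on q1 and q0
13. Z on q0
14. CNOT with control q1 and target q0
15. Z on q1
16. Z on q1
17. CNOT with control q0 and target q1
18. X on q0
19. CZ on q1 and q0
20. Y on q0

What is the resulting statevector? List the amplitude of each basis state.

The resulting statevector has amplitude -sqrt(2)/2 on |00>, -sqrt(2)*I/2 on |01>, 0 on |10>, 0 on |11>.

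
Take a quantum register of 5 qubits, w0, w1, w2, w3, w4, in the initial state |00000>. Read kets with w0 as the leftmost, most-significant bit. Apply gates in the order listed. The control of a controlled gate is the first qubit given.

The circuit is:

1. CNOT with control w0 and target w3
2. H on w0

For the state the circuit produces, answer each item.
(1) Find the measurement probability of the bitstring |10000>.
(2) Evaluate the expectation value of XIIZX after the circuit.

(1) The probability of measuring |10000> is 1/2.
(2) The expectation value of XIIZX is 0.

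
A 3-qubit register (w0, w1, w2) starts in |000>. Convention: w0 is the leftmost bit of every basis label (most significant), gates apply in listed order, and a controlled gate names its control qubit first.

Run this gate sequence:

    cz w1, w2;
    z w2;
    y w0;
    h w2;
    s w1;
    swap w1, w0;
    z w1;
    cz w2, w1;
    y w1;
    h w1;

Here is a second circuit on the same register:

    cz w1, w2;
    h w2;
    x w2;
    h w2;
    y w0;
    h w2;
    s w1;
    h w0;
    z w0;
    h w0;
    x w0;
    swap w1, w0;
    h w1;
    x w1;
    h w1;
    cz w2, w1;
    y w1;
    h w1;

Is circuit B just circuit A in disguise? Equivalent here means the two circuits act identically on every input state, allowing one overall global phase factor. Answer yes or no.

Yes — the two circuits implement the same unitary up to a global phase.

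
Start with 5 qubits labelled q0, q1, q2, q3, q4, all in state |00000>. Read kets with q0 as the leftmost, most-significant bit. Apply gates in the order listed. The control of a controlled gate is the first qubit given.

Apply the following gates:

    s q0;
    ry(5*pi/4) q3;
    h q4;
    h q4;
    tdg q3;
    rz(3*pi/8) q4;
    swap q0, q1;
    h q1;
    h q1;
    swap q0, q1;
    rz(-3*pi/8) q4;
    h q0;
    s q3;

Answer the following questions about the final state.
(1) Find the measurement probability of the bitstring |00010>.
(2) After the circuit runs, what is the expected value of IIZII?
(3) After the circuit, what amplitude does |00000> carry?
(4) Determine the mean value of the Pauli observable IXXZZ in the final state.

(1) The probability of measuring |00010> is sqrt(2)/8 + 1/4. Key observation: gates 6-11 undo each other exactly, leaving only the rest of the circuit to track.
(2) In the final state, IIZII has expectation 1.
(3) The final state's coefficient on |00000> equals -sqrt(4 - 2*sqrt(2))/4.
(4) The observable IXXZZ averages to 0.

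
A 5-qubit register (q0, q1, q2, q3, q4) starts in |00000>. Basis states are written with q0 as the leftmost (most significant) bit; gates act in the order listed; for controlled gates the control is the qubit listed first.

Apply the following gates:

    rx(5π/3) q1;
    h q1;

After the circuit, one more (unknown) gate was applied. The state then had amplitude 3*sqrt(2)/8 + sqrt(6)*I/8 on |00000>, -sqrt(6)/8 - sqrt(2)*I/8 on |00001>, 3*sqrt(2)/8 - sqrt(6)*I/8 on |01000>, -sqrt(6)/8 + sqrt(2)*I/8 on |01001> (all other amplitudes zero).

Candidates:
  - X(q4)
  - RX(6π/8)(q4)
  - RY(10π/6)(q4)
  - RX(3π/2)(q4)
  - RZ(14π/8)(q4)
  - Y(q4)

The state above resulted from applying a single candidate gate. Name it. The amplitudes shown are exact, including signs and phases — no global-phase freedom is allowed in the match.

The applied gate was RY(10π/6)(q4).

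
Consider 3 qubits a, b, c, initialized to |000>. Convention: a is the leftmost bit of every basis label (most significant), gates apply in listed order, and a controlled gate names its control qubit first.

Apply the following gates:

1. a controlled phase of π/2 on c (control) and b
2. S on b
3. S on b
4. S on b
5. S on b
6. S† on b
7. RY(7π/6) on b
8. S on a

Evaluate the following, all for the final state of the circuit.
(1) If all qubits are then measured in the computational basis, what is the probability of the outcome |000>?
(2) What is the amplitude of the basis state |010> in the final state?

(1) Outcome |000> occurs with probability 1/2 - sqrt(3)/4. Key observation: the block from step 2 through step 5 cancels to the identity and can be dropped.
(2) |010> carries amplitude sqrt(2)/4 + sqrt(6)/4 in the final state.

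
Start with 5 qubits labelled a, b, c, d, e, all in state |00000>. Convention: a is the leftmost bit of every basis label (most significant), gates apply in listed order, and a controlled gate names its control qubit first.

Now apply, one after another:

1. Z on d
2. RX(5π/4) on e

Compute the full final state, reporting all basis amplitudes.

After the circuit, the state carries amplitude -sqrt(2 - sqrt(2))/2 on |00000>, -I*sqrt(sqrt(2) + 2)/2 on |00001>, and 0 on every other basis state.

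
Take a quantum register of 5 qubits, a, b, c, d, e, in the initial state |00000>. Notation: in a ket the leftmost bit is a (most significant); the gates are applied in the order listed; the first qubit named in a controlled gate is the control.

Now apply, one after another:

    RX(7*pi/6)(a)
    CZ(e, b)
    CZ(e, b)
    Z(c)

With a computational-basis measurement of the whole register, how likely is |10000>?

Outcome |10000> occurs with probability sqrt(3)/4 + 1/2. Key observation: gates 2-3 undo each other exactly, leaving only the rest of the circuit to track.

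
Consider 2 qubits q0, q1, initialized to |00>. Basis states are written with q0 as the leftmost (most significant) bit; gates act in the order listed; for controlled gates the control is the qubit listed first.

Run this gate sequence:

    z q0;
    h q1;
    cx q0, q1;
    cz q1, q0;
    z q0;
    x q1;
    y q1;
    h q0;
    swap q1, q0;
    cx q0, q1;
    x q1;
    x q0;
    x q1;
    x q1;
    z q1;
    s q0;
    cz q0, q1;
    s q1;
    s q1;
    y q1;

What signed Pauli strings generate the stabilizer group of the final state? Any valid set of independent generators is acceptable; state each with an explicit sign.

The final state is stabilized by the group generated by +YZ, -ZX; other independent generating sets are equally valid.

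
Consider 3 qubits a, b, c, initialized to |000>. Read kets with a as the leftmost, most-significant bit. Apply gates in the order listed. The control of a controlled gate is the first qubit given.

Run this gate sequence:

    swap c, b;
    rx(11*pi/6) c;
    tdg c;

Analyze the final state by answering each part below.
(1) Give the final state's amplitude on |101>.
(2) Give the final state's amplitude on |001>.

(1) The final state's coefficient on |101> equals 0.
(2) The amplitude on |001> is (-sqrt(6) + sqrt(2))*exp(I*pi/4)/4.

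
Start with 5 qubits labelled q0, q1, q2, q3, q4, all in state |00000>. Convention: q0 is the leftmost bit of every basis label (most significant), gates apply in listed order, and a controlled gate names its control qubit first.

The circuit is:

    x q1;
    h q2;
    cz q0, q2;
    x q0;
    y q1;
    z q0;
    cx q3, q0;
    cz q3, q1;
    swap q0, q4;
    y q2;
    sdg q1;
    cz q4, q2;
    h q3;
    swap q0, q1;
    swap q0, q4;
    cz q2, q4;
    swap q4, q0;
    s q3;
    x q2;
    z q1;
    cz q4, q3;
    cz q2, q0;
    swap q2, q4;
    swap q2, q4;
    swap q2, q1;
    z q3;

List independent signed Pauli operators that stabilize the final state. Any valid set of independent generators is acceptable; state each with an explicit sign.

One valid set of independent stabilizer generators is +IXIII, +IIIYI, +ZIIII, +IIZII, -IIIIZ (any independent generating set of the same group is equally correct). Key observation: steps 23-24 multiply out to the identity, so the circuit reduces to the remaining gates.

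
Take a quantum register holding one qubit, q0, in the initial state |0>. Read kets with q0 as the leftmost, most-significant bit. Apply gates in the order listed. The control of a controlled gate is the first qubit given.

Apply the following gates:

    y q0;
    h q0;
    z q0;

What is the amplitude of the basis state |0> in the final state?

The amplitude on |0> is sqrt(2)*I/2.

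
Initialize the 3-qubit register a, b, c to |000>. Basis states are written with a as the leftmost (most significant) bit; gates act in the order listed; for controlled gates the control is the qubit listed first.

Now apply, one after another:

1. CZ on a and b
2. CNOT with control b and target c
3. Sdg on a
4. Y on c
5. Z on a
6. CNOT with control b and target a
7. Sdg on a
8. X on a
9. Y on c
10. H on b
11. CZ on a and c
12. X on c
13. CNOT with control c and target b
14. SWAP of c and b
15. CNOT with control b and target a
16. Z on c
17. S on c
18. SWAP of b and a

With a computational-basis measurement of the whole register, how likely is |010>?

A full measurement returns |010> with probability 0.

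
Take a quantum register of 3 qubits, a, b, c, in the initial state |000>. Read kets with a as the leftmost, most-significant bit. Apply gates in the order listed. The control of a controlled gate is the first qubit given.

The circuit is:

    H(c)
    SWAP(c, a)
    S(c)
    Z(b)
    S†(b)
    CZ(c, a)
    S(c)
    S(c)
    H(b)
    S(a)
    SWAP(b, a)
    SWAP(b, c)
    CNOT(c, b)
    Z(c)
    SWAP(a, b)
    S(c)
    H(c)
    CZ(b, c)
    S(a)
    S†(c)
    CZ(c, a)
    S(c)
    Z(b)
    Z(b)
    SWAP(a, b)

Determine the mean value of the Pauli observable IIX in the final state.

The expectation value of IIX is 0.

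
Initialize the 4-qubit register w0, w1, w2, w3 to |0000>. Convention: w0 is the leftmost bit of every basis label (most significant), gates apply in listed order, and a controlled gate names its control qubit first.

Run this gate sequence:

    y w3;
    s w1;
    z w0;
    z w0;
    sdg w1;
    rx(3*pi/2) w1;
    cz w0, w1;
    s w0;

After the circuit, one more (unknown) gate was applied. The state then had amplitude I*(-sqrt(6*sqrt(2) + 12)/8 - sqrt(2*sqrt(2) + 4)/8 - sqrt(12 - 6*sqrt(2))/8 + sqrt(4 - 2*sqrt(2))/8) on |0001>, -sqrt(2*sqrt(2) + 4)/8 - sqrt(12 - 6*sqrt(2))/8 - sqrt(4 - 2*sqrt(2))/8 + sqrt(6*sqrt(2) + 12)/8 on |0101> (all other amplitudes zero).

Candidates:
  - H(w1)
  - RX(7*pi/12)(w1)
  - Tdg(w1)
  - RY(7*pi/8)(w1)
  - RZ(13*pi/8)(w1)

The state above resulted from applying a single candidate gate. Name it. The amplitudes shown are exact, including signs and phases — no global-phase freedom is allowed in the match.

It was RX(7*pi/12)(w1) that produced the state shown. Key observation: the block from step 2 through step 5 cancels to the identity and can be dropped.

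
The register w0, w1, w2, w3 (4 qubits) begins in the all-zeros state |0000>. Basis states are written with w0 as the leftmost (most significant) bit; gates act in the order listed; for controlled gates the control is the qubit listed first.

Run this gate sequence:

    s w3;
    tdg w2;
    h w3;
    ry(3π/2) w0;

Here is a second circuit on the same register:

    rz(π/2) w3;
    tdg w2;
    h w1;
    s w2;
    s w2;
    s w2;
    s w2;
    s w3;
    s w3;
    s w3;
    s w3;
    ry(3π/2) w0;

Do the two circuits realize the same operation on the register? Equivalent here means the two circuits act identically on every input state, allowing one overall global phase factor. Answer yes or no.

No: there is an input state on which the two circuits produce genuinely different outputs (not merely differing by a phase).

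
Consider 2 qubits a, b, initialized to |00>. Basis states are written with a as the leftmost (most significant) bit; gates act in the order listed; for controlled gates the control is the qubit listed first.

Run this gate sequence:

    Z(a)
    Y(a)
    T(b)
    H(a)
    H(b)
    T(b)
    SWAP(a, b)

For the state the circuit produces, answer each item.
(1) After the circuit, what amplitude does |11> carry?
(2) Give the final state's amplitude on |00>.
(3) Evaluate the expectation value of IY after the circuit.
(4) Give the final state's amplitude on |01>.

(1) The final state's coefficient on |11> equals -exp(3*I*pi/4)/2.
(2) The final state's coefficient on |00> equals I/2.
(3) The observable IY averages to 0.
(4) |01> carries amplitude -I/2 in the final state.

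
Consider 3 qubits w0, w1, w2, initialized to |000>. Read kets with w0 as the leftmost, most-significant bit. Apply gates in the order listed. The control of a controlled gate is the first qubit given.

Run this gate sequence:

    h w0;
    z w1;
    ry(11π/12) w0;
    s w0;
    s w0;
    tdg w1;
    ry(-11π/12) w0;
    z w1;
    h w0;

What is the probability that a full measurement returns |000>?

Outcome |000> occurs with probability 1/2 - sqrt(3)/4.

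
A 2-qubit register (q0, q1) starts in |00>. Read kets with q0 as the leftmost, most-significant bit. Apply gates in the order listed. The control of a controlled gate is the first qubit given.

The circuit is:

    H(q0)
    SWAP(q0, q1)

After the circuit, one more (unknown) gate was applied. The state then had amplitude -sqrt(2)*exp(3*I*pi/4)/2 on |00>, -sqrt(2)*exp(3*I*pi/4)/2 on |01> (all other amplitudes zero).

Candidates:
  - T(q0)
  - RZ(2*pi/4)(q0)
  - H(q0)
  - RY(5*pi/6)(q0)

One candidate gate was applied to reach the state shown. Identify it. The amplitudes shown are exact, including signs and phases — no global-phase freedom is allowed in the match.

The unique candidate consistent with the amplitudes is RZ(2*pi/4)(q0).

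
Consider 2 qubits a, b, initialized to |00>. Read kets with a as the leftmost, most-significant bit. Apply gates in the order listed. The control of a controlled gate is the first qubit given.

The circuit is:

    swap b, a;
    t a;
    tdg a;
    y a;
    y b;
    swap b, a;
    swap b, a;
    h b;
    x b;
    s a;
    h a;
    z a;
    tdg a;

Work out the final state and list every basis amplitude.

After the circuit, the state carries amplitude I/2 on |00>, -I/2 on |01>, exp(I*pi/4)/2 on |10>, -exp(I*pi/4)/2 on |11>.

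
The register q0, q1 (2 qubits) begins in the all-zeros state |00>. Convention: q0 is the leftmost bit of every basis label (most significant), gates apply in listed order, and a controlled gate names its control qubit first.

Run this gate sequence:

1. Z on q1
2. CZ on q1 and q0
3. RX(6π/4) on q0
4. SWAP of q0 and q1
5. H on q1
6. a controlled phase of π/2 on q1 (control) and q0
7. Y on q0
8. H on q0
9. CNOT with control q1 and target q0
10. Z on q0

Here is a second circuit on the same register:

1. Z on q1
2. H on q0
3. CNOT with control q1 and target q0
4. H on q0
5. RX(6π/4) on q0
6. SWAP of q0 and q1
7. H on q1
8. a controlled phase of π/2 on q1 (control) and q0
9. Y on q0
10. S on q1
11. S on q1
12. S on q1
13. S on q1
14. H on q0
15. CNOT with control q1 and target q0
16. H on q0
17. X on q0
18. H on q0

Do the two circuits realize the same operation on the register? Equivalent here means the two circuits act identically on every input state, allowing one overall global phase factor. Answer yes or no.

Yes: on every input state the two circuits agree up to one overall phase factor.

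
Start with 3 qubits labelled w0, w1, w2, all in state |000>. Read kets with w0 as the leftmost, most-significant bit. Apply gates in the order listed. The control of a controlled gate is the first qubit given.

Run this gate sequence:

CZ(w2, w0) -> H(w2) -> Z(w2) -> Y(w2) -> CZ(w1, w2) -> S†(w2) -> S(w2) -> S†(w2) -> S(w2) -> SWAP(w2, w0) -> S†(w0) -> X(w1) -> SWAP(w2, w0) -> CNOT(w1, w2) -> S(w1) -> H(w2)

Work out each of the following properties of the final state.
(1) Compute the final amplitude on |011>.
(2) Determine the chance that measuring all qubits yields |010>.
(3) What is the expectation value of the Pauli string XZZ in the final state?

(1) The amplitude on |011> is 1/2 + I/2. Key observation: gates 6-9 undo each other exactly, leaving only the rest of the circuit to track.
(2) The probability of measuring |010> is 1/2.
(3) The expectation value of XZZ is 0.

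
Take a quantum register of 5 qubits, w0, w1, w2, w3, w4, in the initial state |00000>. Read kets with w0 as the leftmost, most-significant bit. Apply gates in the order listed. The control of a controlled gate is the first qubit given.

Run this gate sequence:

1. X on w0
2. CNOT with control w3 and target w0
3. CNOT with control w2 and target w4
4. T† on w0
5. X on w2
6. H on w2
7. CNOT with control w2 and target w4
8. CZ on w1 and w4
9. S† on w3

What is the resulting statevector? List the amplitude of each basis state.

After the circuit, the state carries amplitude -sqrt(2)*exp(3*I*pi/4)/2 on |10000>, sqrt(2)*exp(3*I*pi/4)/2 on |10101>, and 0 on every other basis state.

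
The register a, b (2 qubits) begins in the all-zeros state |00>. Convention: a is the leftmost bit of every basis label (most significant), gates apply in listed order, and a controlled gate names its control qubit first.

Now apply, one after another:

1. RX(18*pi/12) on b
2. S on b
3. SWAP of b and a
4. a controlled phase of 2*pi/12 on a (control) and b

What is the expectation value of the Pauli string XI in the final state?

The observable XI averages to -1.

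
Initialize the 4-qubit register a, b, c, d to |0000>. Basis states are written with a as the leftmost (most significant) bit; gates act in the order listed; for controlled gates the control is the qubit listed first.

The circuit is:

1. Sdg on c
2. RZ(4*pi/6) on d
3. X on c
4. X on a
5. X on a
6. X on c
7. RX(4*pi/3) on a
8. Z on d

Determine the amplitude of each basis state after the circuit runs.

The resulting statevector has amplitude exp(2*I*pi/3)/2 on |0000>, -sqrt(3)*exp(I*pi/6)/2 on |1000>, and 0 on every other basis state. Key observation: steps 3-6 multiply out to the identity, so the circuit reduces to the remaining gates.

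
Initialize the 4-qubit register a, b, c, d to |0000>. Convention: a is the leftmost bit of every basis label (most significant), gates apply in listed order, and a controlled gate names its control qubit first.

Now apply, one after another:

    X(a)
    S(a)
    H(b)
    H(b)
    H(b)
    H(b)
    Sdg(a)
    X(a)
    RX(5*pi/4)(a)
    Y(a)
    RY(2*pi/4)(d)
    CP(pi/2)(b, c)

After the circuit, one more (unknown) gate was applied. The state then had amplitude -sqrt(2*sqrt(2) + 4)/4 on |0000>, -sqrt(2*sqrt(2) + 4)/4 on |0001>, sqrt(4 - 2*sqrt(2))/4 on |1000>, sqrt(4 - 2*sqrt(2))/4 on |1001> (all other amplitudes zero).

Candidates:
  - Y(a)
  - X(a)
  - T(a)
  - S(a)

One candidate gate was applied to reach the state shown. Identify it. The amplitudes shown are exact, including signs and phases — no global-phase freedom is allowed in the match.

The applied gate was S(a).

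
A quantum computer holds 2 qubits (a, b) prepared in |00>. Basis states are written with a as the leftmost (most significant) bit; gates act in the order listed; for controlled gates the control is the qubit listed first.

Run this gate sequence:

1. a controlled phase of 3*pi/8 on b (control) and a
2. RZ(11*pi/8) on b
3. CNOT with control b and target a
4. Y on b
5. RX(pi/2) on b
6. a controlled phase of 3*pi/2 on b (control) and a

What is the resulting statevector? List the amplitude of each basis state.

The resulting statevector has amplitude -sqrt(2)*exp(5*I*pi/16)/2 on |00>, -sqrt(2)*exp(13*I*pi/16)/2 on |01>, 0 on |10>, 0 on |11>.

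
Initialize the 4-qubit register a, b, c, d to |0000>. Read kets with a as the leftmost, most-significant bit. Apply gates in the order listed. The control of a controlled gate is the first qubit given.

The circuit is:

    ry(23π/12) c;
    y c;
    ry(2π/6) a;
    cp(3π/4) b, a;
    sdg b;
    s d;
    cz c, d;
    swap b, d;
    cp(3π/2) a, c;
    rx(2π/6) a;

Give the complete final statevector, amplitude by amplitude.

The resulting statevector has amplitude (1 - I)*((1 - 2*I)*sqrt(sqrt(2) + 2) + (-1 + 2*I)*sqrt(6 - 3*sqrt(2)))/16 on |0000>, -I*sqrt(3*sqrt(2) + 6)/8 - I*sqrt(2 - sqrt(2))/8 on |0010>, I*(1 - I)*(-sqrt(3*sqrt(2) + 6) + 3*sqrt(2 - sqrt(2)))/16 on |1000>, -3*sqrt(sqrt(2) + 2)/8 - sqrt(6 - 3*sqrt(2))/8 on |1010>, and 0 on every other basis state.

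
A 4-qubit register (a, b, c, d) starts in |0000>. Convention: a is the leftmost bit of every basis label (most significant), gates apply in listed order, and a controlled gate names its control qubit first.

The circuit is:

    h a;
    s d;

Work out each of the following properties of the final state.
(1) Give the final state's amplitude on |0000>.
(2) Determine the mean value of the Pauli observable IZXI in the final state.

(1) The amplitude on |0000> is sqrt(2)/2.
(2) The expectation value of IZXI is 0.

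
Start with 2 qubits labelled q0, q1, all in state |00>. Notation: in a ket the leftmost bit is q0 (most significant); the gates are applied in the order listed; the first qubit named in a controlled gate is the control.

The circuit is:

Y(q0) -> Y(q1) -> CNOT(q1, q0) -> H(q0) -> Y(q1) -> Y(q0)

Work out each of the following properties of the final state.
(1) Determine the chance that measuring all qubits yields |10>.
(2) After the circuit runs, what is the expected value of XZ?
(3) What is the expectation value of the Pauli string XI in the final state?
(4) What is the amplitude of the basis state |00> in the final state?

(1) A full measurement returns |10> with probability 1/2.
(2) The expectation value of XZ is -1.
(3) The expectation value of XI is -1.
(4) The amplitude on |00> is sqrt(2)/2.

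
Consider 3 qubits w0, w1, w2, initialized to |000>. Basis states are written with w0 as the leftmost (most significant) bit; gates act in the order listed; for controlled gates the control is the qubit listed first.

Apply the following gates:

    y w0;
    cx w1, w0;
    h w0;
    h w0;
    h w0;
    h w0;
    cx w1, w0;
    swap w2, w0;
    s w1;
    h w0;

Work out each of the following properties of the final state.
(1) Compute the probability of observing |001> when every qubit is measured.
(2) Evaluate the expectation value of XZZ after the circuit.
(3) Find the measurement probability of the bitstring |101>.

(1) A full measurement returns |001> with probability 1/2. Key observation: steps 2-7 multiply out to the identity, so the circuit reduces to the remaining gates.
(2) The observable XZZ averages to -1.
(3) A full measurement returns |101> with probability 1/2.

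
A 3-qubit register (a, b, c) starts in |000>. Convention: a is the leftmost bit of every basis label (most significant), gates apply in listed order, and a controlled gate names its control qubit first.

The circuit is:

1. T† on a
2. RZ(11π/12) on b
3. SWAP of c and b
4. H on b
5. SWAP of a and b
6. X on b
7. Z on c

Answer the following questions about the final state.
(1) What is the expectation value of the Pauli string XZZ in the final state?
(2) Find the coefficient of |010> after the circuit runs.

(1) The observable XZZ averages to -1.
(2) |010> carries amplitude -sqrt(2)*exp(13*I*pi/24)/2 in the final state.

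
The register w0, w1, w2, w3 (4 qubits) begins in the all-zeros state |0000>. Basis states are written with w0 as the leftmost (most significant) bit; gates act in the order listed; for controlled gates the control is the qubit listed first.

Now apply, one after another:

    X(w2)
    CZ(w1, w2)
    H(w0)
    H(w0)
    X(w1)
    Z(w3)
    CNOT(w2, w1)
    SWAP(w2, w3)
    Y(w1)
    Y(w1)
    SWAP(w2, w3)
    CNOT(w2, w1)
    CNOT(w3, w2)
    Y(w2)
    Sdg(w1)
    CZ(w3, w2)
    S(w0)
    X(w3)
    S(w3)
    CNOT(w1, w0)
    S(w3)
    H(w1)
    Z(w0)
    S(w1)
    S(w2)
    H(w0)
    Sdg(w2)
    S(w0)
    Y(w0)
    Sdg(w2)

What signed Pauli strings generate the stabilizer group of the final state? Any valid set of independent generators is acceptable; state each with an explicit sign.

One valid set of independent stabilizer generators is -YIII, -IYII, +IIZI, -IIIZ (any independent generating set of the same group is equally correct). Key observation: the block from step 7 through step 12 cancels to the identity and can be dropped.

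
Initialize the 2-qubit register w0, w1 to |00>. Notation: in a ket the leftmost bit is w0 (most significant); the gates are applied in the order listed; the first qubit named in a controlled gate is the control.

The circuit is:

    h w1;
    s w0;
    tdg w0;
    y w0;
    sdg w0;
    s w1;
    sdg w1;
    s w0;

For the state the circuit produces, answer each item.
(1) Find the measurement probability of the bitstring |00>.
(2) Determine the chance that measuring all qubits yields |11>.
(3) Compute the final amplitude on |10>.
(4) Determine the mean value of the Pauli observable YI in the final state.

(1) The probability of measuring |00> is 0. Key observation: the block from step 5 through step 8 cancels to the identity and can be dropped.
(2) Outcome |11> occurs with probability 1/2.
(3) |10> carries amplitude sqrt(2)*I/2 in the final state.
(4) In the final state, YI has expectation 0.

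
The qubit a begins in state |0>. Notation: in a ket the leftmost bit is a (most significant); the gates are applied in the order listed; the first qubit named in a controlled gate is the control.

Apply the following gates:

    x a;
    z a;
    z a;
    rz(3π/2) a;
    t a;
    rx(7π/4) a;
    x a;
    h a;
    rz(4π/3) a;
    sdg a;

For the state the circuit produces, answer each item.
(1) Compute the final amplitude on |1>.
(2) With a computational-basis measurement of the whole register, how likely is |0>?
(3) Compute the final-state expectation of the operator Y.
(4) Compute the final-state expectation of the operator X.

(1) |1> carries amplitude sqrt(2)*(-sqrt(2 - sqrt(2))*exp(2*I*pi/3) + sqrt(sqrt(2) + 2)*exp(I*pi/6))/4 in the final state.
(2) A full measurement returns |0> with probability 1/2.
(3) The expectation value of Y is sqrt(2)/4 + sqrt(6)/4.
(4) The expectation value of X is -sqrt(6)/4 + sqrt(2)/4.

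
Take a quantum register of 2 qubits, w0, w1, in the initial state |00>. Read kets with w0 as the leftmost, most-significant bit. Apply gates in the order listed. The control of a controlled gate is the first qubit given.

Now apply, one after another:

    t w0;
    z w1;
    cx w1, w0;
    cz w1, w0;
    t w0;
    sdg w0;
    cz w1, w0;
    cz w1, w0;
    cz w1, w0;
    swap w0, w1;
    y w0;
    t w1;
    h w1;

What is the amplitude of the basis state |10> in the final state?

The amplitude on |10> is sqrt(2)*I/2. Key observation: gates 8-9 undo each other exactly, leaving only the rest of the circuit to track.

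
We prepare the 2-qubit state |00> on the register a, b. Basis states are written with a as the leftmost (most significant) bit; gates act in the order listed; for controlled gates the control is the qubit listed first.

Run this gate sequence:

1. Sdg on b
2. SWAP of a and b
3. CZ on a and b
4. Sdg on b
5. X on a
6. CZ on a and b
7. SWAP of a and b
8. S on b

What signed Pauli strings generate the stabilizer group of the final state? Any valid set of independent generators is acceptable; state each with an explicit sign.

One valid set of independent stabilizer generators is +ZI, -IZ (any independent generating set of the same group is equally correct).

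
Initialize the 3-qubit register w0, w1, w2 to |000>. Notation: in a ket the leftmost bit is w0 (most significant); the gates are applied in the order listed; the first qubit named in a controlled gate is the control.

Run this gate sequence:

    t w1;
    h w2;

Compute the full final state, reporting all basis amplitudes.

The resulting statevector has amplitude sqrt(2)/2 on |000>, sqrt(2)/2 on |001>, and 0 on every other basis state.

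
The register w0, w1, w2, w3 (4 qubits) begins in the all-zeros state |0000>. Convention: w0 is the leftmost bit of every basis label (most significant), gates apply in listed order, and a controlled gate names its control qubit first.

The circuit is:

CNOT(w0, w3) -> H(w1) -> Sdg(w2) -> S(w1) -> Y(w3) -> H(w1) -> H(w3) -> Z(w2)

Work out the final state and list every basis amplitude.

The final amplitudes are sqrt(2)*(-1 + I)/4 on |0000>, sqrt(2)*(1 - I)/4 on |0001>, sqrt(2)*(1 + I)/4 on |0100>, sqrt(2)*(-1 - I)/4 on |0101>, and 0 on every other basis state.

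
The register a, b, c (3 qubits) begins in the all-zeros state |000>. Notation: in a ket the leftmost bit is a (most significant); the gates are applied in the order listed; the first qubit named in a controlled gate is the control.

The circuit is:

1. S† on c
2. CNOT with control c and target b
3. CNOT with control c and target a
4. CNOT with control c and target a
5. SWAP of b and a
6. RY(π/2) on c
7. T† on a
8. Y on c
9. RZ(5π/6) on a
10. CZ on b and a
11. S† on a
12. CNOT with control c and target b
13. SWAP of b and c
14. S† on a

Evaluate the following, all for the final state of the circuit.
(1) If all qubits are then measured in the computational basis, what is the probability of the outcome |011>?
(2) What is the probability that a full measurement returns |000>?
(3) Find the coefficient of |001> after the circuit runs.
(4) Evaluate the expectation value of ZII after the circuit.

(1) The probability of measuring |011> is 1/2. Key observation: the block from step 3 through step 4 cancels to the identity and can be dropped.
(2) Outcome |000> occurs with probability 1/2.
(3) The final state's coefficient on |001> equals 0.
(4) In the final state, ZII has expectation 1.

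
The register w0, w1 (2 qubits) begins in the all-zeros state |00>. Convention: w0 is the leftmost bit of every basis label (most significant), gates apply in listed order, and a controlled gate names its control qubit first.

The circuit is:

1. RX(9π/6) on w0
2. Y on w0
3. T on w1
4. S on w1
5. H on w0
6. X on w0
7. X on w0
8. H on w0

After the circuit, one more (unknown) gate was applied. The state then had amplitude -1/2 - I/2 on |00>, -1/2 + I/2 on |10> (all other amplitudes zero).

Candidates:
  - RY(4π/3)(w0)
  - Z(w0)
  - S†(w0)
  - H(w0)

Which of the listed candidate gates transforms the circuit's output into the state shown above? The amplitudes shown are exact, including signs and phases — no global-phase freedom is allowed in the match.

It was H(w0) that produced the state shown. Key observation: the block from step 5 through step 8 cancels to the identity and can be dropped.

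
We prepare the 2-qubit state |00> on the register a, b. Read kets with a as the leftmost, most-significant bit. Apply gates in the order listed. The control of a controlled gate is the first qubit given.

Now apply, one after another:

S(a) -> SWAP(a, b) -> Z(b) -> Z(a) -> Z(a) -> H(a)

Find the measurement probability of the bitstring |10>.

The probability of measuring |10> is 1/2.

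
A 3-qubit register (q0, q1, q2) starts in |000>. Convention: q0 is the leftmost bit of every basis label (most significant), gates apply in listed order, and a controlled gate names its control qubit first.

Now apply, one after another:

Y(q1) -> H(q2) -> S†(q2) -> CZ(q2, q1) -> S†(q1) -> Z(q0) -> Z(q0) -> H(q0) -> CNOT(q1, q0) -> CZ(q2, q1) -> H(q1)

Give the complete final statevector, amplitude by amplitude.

After the circuit, the state carries amplitude sqrt(2)/4 on |000>, -sqrt(2)*I/4 on |001>, -sqrt(2)/4 on |010>, sqrt(2)*I/4 on |011>, sqrt(2)/4 on |100>, -sqrt(2)*I/4 on |101>, -sqrt(2)/4 on |110>, sqrt(2)*I/4 on |111>.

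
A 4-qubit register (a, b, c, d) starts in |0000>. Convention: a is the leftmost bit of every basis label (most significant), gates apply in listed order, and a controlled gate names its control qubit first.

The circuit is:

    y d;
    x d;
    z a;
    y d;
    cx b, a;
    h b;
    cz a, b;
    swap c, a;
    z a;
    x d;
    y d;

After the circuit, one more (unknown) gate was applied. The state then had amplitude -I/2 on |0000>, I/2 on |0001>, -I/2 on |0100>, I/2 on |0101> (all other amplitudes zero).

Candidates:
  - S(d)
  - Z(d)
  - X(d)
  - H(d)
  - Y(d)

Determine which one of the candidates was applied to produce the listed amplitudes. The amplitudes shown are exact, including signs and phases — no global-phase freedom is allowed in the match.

The unique candidate consistent with the amplitudes is H(d).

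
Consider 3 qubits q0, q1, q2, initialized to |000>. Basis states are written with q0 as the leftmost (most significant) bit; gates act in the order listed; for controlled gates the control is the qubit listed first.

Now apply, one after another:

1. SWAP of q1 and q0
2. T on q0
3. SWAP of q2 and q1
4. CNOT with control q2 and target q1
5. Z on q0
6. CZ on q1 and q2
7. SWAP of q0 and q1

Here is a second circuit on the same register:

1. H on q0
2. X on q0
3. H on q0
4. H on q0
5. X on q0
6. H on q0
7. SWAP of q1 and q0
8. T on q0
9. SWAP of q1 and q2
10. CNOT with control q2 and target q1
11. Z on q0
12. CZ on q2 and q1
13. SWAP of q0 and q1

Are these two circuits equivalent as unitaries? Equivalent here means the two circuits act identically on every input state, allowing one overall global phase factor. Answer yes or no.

Yes, they are equivalent — the unitaries differ by at most a global phase.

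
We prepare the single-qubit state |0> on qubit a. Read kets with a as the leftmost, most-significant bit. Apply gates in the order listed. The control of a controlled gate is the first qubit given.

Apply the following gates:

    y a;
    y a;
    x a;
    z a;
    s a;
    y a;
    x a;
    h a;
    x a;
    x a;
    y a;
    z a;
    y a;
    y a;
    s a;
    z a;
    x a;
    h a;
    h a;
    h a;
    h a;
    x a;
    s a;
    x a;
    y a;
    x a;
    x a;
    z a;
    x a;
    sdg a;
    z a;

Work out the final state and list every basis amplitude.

The final amplitudes are sqrt(2)/2 on |0>, -sqrt(2)*I/2 on |1>. Key observation: the block from step 17 through step 22 cancels to the identity and can be dropped.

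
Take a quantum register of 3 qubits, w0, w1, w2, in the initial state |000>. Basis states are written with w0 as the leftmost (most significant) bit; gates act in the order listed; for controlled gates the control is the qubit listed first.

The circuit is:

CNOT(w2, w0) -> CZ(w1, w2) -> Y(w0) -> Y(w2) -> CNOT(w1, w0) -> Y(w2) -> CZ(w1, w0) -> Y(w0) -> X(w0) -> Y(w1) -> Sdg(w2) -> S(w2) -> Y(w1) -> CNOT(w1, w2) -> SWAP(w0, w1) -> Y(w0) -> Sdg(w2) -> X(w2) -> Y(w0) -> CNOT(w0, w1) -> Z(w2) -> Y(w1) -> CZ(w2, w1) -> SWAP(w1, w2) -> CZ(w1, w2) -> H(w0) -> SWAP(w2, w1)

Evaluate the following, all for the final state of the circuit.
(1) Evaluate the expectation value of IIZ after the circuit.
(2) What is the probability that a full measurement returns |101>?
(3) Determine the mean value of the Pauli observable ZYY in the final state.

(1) The observable IIZ averages to -1. Key observation: the block from step 10 through step 13 cancels to the identity and can be dropped.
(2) The probability of measuring |101> is 1/2.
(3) The expectation value of ZYY is 0.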